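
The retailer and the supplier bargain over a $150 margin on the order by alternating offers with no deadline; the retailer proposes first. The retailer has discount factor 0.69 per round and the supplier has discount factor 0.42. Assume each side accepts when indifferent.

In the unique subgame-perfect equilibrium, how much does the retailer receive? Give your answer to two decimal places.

In a stationary SPE each proposer offers the other exactly their discounted continuation value.
If the retailer keeps x when proposing and the supplier keeps y when proposing, then x = 150 − 0.42y and y = 150 − 0.69x.
Solving: x = 150(1 − 0.42) / (1 − 0.69·0.42) = 87 / 0.7102 ≈ 122.5007.
The supplier gets 150 − 122.5007 ≈ 27.4993.

122.50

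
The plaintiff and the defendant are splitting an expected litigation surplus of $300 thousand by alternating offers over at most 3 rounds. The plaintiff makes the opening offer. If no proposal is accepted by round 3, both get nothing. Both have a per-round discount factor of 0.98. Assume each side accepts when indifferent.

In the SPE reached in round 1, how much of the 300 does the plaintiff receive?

294.12

Round 3 (the plaintiff proposes): the defendant will accept anything ≥ 0, so the plaintiff offers 0 and keeps 300.
Round 2 (the defendant proposes): the plaintiff can get 300 next round, worth 0.98 × 300 = 294 now. The defendant offers 294 and keeps 300 − 294 = 6.
Round 1 (the plaintiff proposes): the defendant can get 6 next round, worth 0.98 × 6 = 5.88 now. The plaintiff offers 5.88 and keeps 300 − 5.88 = 294.12.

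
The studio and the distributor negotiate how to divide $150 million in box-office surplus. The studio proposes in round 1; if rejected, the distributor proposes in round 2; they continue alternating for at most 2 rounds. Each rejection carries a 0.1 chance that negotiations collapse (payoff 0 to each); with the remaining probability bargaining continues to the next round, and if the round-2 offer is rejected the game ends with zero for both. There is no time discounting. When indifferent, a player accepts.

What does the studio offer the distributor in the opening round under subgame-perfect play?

By backward induction:
Round 2 (the distributor proposes): rejection yields 0 for the studio; the distributor offers 0 and keeps 150.
Round 1 (the studio proposes): rejecting gives the distributor an expected 0.9 × 150 = 135; the studio offers that and keeps 15.

135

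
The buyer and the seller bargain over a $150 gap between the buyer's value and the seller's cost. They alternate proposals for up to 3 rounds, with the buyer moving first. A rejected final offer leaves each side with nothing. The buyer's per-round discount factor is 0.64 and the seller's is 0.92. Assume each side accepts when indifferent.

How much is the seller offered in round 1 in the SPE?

Round 3 (the buyer proposes): rejection yields 0 for the seller; the buyer offers 0 and keeps 150.
Round 2 (the seller proposes): the buyer can get 150 next round, worth 0.64 × 150 = 96 now; the seller offers that and keeps 54.
Round 1 (the buyer proposes): the seller can get 54 next round, worth 0.92 × 54 = 49.68 now, so the buyer offers 49.68, keeping 100.32.

49.68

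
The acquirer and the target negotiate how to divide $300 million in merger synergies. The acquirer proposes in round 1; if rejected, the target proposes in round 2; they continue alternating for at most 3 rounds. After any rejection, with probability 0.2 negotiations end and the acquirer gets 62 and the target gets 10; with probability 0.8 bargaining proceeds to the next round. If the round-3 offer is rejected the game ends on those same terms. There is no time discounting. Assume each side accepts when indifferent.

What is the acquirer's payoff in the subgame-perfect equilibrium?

Round 3 (the acquirer proposes): the target gets 10 if talks fail, so the acquirer offers 10 and keeps 290.
Round 2 (the target proposes): rejecting gives the acquirer an expected 0.8 × 290 + 0.2 × 62 = 244.4. The target offers 244.4 and keeps 300 − 244.4 = 55.6.
Round 1 (the acquirer proposes): rejecting gives the target an expected 0.8 × 55.6 + 0.2 × 10 = 46.48; the acquirer offers that and keeps 253.52.

253.52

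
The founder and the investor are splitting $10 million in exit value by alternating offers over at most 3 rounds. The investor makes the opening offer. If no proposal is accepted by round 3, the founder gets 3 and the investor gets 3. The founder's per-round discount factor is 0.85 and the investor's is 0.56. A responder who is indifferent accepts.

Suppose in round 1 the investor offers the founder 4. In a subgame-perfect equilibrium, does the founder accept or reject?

Round 3 (the investor proposes): the founder gets 3 if talks fail, so the investor offers 3 and keeps 7.
Round 2 (the founder proposes): the investor can get 7 next round, worth 0.56 × 7 = 3.92 now. The founder offers 3.92 and keeps 10 − 3.92 = 6.08.
So by rejecting in round 1, the founder gets 6.08 next round, worth 0.85 × 6.08 = 5.168 now.
Offer 4 < 5.168, so the founder rejects.

Reject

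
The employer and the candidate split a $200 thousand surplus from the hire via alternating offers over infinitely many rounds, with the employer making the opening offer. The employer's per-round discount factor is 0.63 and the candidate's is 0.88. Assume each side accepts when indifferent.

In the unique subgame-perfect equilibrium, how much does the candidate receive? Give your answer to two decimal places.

In a stationary SPE each proposer offers the other exactly their discounted continuation value.
If the employer keeps x when proposing and the candidate keeps y when proposing, then x = 200 − 0.88y and y = 200 − 0.63x.
Solving: x = 200(1 − 0.88) / (1 − 0.63·0.88) = 24 / 0.4456 ≈ 53.8600.
The candidate gets 200 − 53.8600 ≈ 146.1400.

146.14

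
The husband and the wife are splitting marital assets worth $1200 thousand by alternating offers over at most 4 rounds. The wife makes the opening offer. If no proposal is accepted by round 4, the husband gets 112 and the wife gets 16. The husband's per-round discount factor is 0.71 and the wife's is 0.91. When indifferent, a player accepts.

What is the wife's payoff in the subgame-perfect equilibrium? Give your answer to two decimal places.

Work backward from the last round.
Round 4 (the husband proposes): the wife gets 16 if talks fail, so the husband offers 16 and keeps 1184.
Round 3 (the wife proposes): the husband can get 1184 next round, worth 0.71 × 1184 = 840.64 now; the wife offers that and keeps 359.36.
Round 2 (the husband proposes): the wife can get 359.36 next round, worth 0.91 × 359.36 = 327.0176 now. The husband offers 327.0176 and keeps 1200 − 327.0176 = 872.9824.
Round 1 (the wife proposes): the husband can get 872.9824 next round, worth 0.71 × 872.9824 = 619.817504 now. The wife offers 619.817504 and keeps 1200 − 619.817504 = 580.182496.

580.18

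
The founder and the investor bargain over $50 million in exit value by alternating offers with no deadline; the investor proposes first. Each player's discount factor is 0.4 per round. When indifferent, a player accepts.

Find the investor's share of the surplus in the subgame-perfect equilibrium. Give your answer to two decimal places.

In a stationary SPE each proposer offers the other exactly their discounted continuation value.
If the investor keeps x when proposing and the founder keeps y when proposing, then x = 50 − 0.4y and y = 50 − 0.4x.
Solving: x = 50(1 − 0.4) / (1 − 0.4·0.4) = 30 / 0.84 ≈ 35.7143.
The founder gets 50 − 35.7143 ≈ 14.2857.

35.71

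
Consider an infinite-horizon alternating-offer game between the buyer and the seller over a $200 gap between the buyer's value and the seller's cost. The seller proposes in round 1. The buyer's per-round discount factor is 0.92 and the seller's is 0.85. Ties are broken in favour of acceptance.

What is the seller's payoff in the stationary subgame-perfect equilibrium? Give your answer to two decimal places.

When the seller proposes, the buyer accepts any offer worth at least 0.92 times what the buyer would get by proposing next round; and vice versa.
This gives x = 200 − 0.92y and y = 200 − 0.85x, where x and y are each side's share when it proposes.
Hence (1 − 0.92·0.85)x = 200(1 − 0.92), i.e. 0.218·x = 16.
x ≈ 73.3945; the buyer's share is 200 − x ≈ 126.6055.

73.39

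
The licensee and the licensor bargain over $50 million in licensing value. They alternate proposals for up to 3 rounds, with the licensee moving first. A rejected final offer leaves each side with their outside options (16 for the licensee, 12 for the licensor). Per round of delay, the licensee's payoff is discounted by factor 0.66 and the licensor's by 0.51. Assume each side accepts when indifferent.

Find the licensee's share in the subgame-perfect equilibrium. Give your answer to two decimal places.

37.29

Round 3 (the licensee proposes): the licensor gets 12 if talks fail, so the licensee offers 12 and keeps 38.
Round 2 (the licensor proposes): the licensee can get 38 next round, worth 0.66 × 38 = 25.08 now, so the licensor offers 25.08, keeping 24.92.
Round 1 (the licensee proposes): the licensor can get 24.92 next round, worth 0.51 × 24.92 = 12.7092 now; the licensee offers that and keeps 37.2908.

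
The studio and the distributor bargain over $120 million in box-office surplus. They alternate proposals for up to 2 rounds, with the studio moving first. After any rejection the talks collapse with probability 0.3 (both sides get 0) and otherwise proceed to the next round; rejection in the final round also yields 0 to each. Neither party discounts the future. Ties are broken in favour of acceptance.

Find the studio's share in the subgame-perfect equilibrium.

36

By backward induction:
Round 2 (the distributor proposes): rejection yields 0 for the studio; the distributor offers 0 and keeps 120.
Round 1 (the studio proposes): rejecting gives the distributor an expected 0.7 × 120 = 84. The studio offers 84 and keeps 120 − 84 = 36.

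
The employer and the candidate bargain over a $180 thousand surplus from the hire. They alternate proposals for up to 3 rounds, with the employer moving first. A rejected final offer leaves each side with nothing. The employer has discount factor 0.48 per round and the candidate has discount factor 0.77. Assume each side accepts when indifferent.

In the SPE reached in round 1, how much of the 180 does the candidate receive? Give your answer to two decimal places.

72.07

Solve by backward induction from round 3.
Round 3 (the employer proposes): the candidate will accept anything ≥ 0, so the employer offers 0 and keeps 180.
Round 2 (the candidate proposes): the employer can get 180 next round, worth 0.48 × 180 = 86.4 now, so the candidate offers 86.4, keeping 93.6.
Round 1 (the employer proposes): the candidate can get 93.6 next round, worth 0.77 × 93.6 = 72.072 now; the employer offers that and keeps 107.928.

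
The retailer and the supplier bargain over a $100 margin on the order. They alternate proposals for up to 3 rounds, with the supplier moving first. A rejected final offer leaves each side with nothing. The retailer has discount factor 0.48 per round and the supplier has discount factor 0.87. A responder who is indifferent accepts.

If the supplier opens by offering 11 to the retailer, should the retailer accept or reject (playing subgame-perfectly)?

Accept

Work out the retailer's continuation value if the offer is rejected.
Round 3 (the supplier proposes): the retailer will accept anything ≥ 0, so the supplier offers 0 and keeps 100.
Round 2 (the retailer proposes): the supplier can get 100 next round, worth 0.87 × 100 = 87 now, so the retailer offers 87, keeping 13.
So by rejecting in round 1, the retailer gets 13 next round, worth 0.48 × 13 = 6.24 now.
Offer 11 ≥ 6.24, so the retailer accepts.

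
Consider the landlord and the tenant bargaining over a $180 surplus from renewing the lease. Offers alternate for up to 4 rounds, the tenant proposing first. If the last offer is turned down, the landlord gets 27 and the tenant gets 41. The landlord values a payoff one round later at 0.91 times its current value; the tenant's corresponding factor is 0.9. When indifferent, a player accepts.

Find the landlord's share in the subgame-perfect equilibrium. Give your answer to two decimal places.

119.98

Round 4 (the landlord proposes): the tenant gets 41 if talks fail, so the landlord offers 41 and keeps 139.
Round 3 (the tenant proposes): the landlord can get 139 next round, worth 0.91 × 139 = 126.49 now, so the tenant offers 126.49, keeping 53.51.
Round 2 (the landlord proposes): the tenant can get 53.51 next round, worth 0.9 × 53.51 = 48.159 now. The landlord offers 48.159 and keeps 180 − 48.159 = 131.841.
Round 1 (the tenant proposes): the landlord can get 131.841 next round, worth 0.91 × 131.841 = 119.97531 now; the tenant offers that and keeps 60.02469.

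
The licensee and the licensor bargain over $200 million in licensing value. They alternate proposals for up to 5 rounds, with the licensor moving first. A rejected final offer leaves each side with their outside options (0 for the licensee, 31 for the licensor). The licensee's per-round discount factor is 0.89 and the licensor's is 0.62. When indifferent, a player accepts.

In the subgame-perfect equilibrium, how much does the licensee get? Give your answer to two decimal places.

Solve by backward induction from round 5.
Round 5 (the licensor proposes): the licensee will accept anything ≥ 0, so the licensor offers 0 and keeps 200.
Round 4 (the licensee proposes): the licensor can get 200 next round, worth 0.62 × 200 = 124 now, so the licensee offers 124, keeping 76.
Round 3 (the licensor proposes): the licensee can get 76 next round, worth 0.89 × 76 = 67.64 now, so the licensor offers 67.64, keeping 132.36.
Round 2 (the licensee proposes): the licensor can get 132.36 next round, worth 0.62 × 132.36 = 82.0632 now. The licensee offers 82.0632 and keeps 200 − 82.0632 = 117.9368.
Round 1 (the licensor proposes): the licensee can get 117.9368 next round, worth 0.89 × 117.9368 = 104.963752 now, so the licensor offers 104.963752, keeping 95.036248.

104.96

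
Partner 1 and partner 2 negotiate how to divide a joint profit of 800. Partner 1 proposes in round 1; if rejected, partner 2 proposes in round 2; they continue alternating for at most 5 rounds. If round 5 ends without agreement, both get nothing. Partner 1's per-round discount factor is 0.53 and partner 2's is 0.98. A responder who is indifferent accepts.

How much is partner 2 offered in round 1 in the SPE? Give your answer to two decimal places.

Round 5 (partner 1 proposes): rejection yields 0 for partner 2; partner 1 offers 0 and keeps 800.
Round 4 (partner 2 proposes): partner 1 can get 800 next round, worth 0.53 × 800 = 424 now. Partner 2 offers 424 and keeps 800 − 424 = 376.
Round 3 (partner 1 proposes): partner 2 can get 376 next round, worth 0.98 × 376 = 368.48 now; partner 1 offers that and keeps 431.52.
Round 2 (partner 2 proposes): partner 1 can get 431.52 next round, worth 0.53 × 431.52 = 228.7056 now, so partner 2 offers 228.7056, keeping 571.2944.
Round 1 (partner 1 proposes): partner 2 can get 571.2944 next round, worth 0.98 × 571.2944 = 559.868512 now, so partner 1 offers 559.868512, keeping 240.131488.

559.87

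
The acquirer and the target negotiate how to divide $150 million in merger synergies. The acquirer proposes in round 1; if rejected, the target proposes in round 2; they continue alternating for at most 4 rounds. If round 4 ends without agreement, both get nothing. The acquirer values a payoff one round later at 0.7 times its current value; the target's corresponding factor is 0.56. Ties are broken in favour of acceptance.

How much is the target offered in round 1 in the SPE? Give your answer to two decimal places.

58.13

Solve by backward induction from round 4.
Round 4 (the target proposes): rejection yields 0 for the acquirer; the target offers 0 and keeps 150.
Round 3 (the acquirer proposes): the target can get 150 next round, worth 0.56 × 150 = 84 now; the acquirer offers that and keeps 66.
Round 2 (the target proposes): the acquirer can get 66 next round, worth 0.7 × 66 = 46.2 now. The target offers 46.2 and keeps 150 − 46.2 = 103.8.
Round 1 (the acquirer proposes): the target can get 103.8 next round, worth 0.56 × 103.8 = 58.128 now. The acquirer offers 58.128 and keeps 150 − 58.128 = 91.872.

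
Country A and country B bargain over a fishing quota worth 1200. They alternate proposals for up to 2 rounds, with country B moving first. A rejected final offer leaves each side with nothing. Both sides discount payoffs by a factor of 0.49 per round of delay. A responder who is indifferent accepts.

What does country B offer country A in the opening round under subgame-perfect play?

588

Solve by backward induction from round 2.
Round 2 (country A proposes): country B will accept anything ≥ 0, so country A offers 0 and keeps 1200.
Round 1 (country B proposes): country A can get 1200 next round, worth 0.49 × 1200 = 588 now; country B offers that and keeps 612.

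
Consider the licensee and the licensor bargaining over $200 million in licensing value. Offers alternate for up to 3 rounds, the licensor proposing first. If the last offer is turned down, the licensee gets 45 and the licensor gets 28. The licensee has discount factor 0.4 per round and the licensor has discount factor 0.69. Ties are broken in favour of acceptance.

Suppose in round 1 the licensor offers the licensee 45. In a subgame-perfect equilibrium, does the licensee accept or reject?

Work out the licensee's continuation value if the offer is rejected.
Round 3 (the licensor proposes): the licensee gets 45 if talks fail, so the licensor offers 45 and keeps 155.
Round 2 (the licensee proposes): the licensor can get 155 next round, worth 0.69 × 155 = 106.95 now; the licensee offers that and keeps 93.05.
So by rejecting in round 1, the licensee gets 93.05 next round, worth 0.4 × 93.05 = 37.22 now.
Offer 45 ≥ 37.22, so the licensee accepts.

Accept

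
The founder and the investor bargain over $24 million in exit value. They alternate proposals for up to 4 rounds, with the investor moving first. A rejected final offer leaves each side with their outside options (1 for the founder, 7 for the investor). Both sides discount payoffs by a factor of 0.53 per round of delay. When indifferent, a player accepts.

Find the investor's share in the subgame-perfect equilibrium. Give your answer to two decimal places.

Solve by backward induction from round 4.
Round 4 (the founder proposes): the investor gets 7 if talks fail, so the founder offers 7 and keeps 17.
Round 3 (the investor proposes): the founder can get 17 next round, worth 0.53 × 17 = 9.01 now. The investor offers 9.01 and keeps 24 − 9.01 = 14.99.
Round 2 (the founder proposes): the investor can get 14.99 next round, worth 0.53 × 14.99 = 7.9447 now, so the founder offers 7.9447, keeping 16.0553.
Round 1 (the investor proposes): the founder can get 16.0553 next round, worth 0.53 × 16.0553 = 8.509309 now. The investor offers 8.509309 and keeps 24 − 8.509309 = 15.490691.

15.49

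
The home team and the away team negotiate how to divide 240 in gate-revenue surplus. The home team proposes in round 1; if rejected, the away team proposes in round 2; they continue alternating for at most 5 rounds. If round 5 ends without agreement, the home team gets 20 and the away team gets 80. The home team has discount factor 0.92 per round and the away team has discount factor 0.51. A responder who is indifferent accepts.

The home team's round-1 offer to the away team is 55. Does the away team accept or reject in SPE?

Accept

Work out the away team's continuation value if the offer is rejected.
Round 5 (the home team proposes): the away team gets 80 if talks fail, so the home team offers 80 and keeps 160.
Round 4 (the away team proposes): the home team can get 160 next round, worth 0.92 × 160 = 147.2 now; the away team offers that and keeps 92.8.
Round 3 (the home team proposes): the away team can get 92.8 next round, worth 0.51 × 92.8 = 47.328 now. The home team offers 47.328 and keeps 240 − 47.328 = 192.672.
Round 2 (the away team proposes): the home team can get 192.672 next round, worth 0.92 × 192.672 = 177.25824 now. The away team offers 177.25824 and keeps 240 − 177.25824 = 62.74176.
So by rejecting in round 1, the away team gets 62.74176 next round, worth 0.51 × 62.74176 = 31.9982976 now.
Offer 55 ≥ 31.9982976, so the away team accepts.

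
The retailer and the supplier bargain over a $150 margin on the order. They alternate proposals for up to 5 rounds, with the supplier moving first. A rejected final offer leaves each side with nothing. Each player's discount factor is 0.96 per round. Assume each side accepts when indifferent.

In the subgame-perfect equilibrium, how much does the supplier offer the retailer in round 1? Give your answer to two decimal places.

11.07

Work backward from the last round.
Round 5 (the supplier proposes): rejection yields 0 for the retailer; the supplier offers 0 and keeps 150.
Round 4 (the retailer proposes): the supplier can get 150 next round, worth 0.96 × 150 = 144 now, so the retailer offers 144, keeping 6.
Round 3 (the supplier proposes): the retailer can get 6 next round, worth 0.96 × 6 = 5.76 now; the supplier offers that and keeps 144.24.
Round 2 (the retailer proposes): the supplier can get 144.24 next round, worth 0.96 × 144.24 = 138.4704 now, so the retailer offers 138.4704, keeping 11.5296.
Round 1 (the supplier proposes): the retailer can get 11.5296 next round, worth 0.96 × 11.5296 = 11.068416 now; the supplier offers that and keeps 138.931584.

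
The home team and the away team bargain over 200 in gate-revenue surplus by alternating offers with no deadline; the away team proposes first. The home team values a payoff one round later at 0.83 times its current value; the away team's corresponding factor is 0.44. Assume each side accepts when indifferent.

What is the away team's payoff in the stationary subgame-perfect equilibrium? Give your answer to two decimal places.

When the away team proposes, the home team accepts any offer worth at least 0.83 times what the home team would get by proposing next round; and vice versa.
This gives x = 200 − 0.83y and y = 200 − 0.44x, where x and y are each side's share when it proposes.
Hence (1 − 0.83·0.44)x = 200(1 − 0.83), i.e. 0.6348·x = 34.
x ≈ 53.5602; the home team's share is 200 − x ≈ 146.4398.

53.56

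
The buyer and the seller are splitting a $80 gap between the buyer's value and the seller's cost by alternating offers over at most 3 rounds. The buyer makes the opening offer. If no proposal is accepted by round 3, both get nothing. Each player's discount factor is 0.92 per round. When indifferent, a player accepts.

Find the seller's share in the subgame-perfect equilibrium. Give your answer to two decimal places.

5.89

Work backward from the last round.
Round 3 (the buyer proposes): the seller will accept anything ≥ 0, so the buyer offers 0 and keeps 80.
Round 2 (the seller proposes): the buyer can get 80 next round, worth 0.92 × 80 = 73.6 now, so the seller offers 73.6, keeping 6.4.
Round 1 (the buyer proposes): the seller can get 6.4 next round, worth 0.92 × 6.4 = 5.888 now; the buyer offers that and keeps 74.112.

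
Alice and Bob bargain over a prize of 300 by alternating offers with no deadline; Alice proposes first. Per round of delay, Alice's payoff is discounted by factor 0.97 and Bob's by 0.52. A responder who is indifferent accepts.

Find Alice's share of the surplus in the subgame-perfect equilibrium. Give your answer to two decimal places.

Let x be Alice's share when Alice proposes and y be Bob's share when Bob proposes.
Bob accepts iff offered ≥ 0.52·y, so x = 300 − 0.52y. Symmetrically y = 300 − 0.97x.
Substituting: x = 300 − 0.52(300 − 0.97x), giving x(1 − 0.97·0.52) = 300(1 − 0.52).
So x = 300 × 0.48 / 0.4956 ≈ 290.5569, and Bob receives 300 − x ≈ 9.4431.

290.56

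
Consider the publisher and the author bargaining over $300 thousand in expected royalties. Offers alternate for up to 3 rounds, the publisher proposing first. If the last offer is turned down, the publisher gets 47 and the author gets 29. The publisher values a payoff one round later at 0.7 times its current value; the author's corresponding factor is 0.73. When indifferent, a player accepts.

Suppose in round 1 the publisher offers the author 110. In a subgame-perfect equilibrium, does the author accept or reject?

Work out the author's continuation value if the offer is rejected.
Round 3 (the publisher proposes): the author gets 29 if talks fail, so the publisher offers 29 and keeps 271.
Round 2 (the author proposes): the publisher can get 271 next round, worth 0.7 × 271 = 189.7 now, so the author offers 189.7, keeping 110.3.
So by rejecting in round 1, the author gets 110.3 next round, worth 0.73 × 110.3 = 80.519 now.
Offer 110 ≥ 80.519, so the author accepts.

Accept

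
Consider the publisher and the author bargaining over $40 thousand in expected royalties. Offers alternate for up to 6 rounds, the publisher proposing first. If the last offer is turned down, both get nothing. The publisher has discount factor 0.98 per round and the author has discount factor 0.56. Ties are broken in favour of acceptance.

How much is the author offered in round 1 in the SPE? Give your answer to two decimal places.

Work backward from the last round.
Round 6 (the author proposes): the publisher will accept anything ≥ 0, so the author offers 0 and keeps 40.
Round 5 (the publisher proposes): the author can get 40 next round, worth 0.56 × 40 = 22.4 now. The publisher offers 22.4 and keeps 40 − 22.4 = 17.6.
Round 4 (the author proposes): the publisher can get 17.6 next round, worth 0.98 × 17.6 = 17.248 now; the author offers that and keeps 22.752.
Round 3 (the publisher proposes): the author can get 22.752 next round, worth 0.56 × 22.752 = 12.74112 now; the publisher offers that and keeps 27.25888.
Round 2 (the author proposes): the publisher can get 27.25888 next round, worth 0.98 × 27.25888 = 26.7137024 now, so the author offers 26.7137024, keeping 13.2862976.
Round 1 (the publisher proposes): the author can get 13.2862976 next round, worth 0.56 × 13.2862976 = 7.440326656 now; the publisher offers that and keeps 32.559673344.

7.44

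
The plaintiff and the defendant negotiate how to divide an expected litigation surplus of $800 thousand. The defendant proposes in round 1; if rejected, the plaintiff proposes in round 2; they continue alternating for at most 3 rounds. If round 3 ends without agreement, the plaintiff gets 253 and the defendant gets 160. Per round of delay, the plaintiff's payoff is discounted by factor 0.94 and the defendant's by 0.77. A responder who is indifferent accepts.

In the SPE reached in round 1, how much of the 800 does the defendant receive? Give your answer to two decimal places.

443.92

Round 3 (the defendant proposes): the plaintiff gets 253 if talks fail, so the defendant offers 253 and keeps 547.
Round 2 (the plaintiff proposes): the defendant can get 547 next round, worth 0.77 × 547 = 421.19 now; the plaintiff offers that and keeps 378.81.
Round 1 (the defendant proposes): the plaintiff can get 378.81 next round, worth 0.94 × 378.81 = 356.0814 now. The defendant offers 356.0814 and keeps 800 − 356.0814 = 443.9186.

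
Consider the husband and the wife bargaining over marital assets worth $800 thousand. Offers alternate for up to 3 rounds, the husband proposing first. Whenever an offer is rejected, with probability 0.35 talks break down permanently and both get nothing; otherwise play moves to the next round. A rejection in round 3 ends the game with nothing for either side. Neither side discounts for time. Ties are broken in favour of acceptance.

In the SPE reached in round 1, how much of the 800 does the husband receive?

618

Round 3 (the husband proposes): the wife will accept anything ≥ 0, so the husband offers 0 and keeps 800.
Round 2 (the wife proposes): rejecting gives the husband an expected 0.65 × 800 = 520; the wife offers that and keeps 280.
Round 1 (the husband proposes): rejecting gives the wife an expected 0.65 × 280 = 182. The husband offers 182 and keeps 800 − 182 = 618.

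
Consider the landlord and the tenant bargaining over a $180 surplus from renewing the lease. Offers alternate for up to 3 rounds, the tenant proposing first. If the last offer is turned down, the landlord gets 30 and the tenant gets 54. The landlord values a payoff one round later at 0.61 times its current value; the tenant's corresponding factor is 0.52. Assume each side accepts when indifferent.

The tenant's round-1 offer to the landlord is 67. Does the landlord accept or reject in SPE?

Accept

Round 3 (the tenant proposes): the landlord gets 30 if talks fail, so the tenant offers 30 and keeps 150.
Round 2 (the landlord proposes): the tenant can get 150 next round, worth 0.52 × 150 = 78 now, so the landlord offers 78, keeping 102.
So by rejecting in round 1, the landlord gets 102 next round, worth 0.61 × 102 = 62.22 now.
Offer 67 ≥ 62.22, so the landlord accepts.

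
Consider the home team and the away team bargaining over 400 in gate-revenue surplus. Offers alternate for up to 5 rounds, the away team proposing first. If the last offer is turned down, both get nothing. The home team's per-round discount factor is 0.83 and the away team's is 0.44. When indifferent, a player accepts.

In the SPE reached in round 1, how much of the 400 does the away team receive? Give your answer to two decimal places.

146.18

Round 5 (the away team proposes): the home team will accept anything ≥ 0, so the away team offers 0 and keeps 400.
Round 4 (the home team proposes): the away team can get 400 next round, worth 0.44 × 400 = 176 now, so the home team offers 176, keeping 224.
Round 3 (the away team proposes): the home team can get 224 next round, worth 0.83 × 224 = 185.92 now; the away team offers that and keeps 214.08.
Round 2 (the home team proposes): the away team can get 214.08 next round, worth 0.44 × 214.08 = 94.1952 now, so the home team offers 94.1952, keeping 305.8048.
Round 1 (the away team proposes): the home team can get 305.8048 next round, worth 0.83 × 305.8048 = 253.817984 now; the away team offers that and keeps 146.182016.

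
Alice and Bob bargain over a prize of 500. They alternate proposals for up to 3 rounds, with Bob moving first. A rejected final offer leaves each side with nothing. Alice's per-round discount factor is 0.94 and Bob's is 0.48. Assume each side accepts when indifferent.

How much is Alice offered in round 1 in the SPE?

244.4

Round 3 (Bob proposes): rejection yields 0 for Alice; Bob offers 0 and keeps 500.
Round 2 (Alice proposes): Bob can get 500 next round, worth 0.48 × 500 = 240 now. Alice offers 240 and keeps 500 − 240 = 260.
Round 1 (Bob proposes): Alice can get 260 next round, worth 0.94 × 260 = 244.4 now; Bob offers that and keeps 255.6.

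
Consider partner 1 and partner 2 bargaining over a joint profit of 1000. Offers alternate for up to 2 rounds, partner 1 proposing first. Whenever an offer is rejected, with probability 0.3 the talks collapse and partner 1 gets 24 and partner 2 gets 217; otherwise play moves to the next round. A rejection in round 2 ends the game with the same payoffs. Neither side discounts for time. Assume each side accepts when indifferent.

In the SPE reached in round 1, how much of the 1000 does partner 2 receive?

Round 2 (partner 2 proposes): partner 1 gets 24 if talks fail, so partner 2 offers 24 and keeps 976.
Round 1 (partner 1 proposes): rejecting gives partner 2 an expected 0.7 × 976 + 0.3 × 217 = 748.3, so partner 1 offers 748.3, keeping 251.7.

748.3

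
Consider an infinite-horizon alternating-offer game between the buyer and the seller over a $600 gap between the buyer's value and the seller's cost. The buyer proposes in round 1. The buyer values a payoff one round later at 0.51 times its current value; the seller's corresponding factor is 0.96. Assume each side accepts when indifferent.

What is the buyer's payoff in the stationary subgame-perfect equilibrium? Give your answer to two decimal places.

When the buyer proposes, the seller accepts any offer worth at least 0.96 times what the seller would get by proposing next round; and vice versa.
This gives x = 600 − 0.96y and y = 600 − 0.51x, where x and y are each side's share when it proposes.
Hence (1 − 0.96·0.51)x = 600(1 − 0.96), i.e. 0.5104·x = 24.
x ≈ 47.0219; the seller's share is 600 − x ≈ 552.9781.

47.02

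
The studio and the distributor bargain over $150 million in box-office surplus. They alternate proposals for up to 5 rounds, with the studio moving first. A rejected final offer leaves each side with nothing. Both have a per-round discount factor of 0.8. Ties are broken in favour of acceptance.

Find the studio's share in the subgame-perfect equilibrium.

110.64

By backward induction:
Round 5 (the studio proposes): the distributor will accept anything ≥ 0, so the studio offers 0 and keeps 150.
Round 4 (the distributor proposes): the studio can get 150 next round, worth 0.8 × 150 = 120 now, so the distributor offers 120, keeping 30.
Round 3 (the studio proposes): the distributor can get 30 next round, worth 0.8 × 30 = 24 now. The studio offers 24 and keeps 150 − 24 = 126.
Round 2 (the distributor proposes): the studio can get 126 next round, worth 0.8 × 126 = 100.8 now, so the distributor offers 100.8, keeping 49.2.
Round 1 (the studio proposes): the distributor can get 49.2 next round, worth 0.8 × 49.2 = 39.36 now; the studio offers that and keeps 110.64.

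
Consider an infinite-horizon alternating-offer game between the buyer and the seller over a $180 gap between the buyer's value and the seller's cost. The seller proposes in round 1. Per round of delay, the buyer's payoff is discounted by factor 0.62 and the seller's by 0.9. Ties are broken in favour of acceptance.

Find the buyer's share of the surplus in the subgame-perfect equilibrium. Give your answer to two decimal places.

25.25

In a stationary SPE each proposer offers the other exactly their discounted continuation value.
If the seller keeps x when proposing and the buyer keeps y when proposing, then x = 180 − 0.62y and y = 180 − 0.9x.
Solving: x = 180(1 − 0.62) / (1 − 0.9·0.62) = 68.4 / 0.442 ≈ 154.7511.
The buyer gets 180 − 154.7511 ≈ 25.2489.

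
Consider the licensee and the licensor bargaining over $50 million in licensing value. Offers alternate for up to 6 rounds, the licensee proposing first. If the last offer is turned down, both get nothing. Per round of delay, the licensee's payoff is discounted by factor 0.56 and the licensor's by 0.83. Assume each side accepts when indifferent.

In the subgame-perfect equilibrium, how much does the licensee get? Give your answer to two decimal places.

14.29

Solve by backward induction from round 6.
Round 6 (the licensor proposes): rejection yields 0 for the licensee; the licensor offers 0 and keeps 50.
Round 5 (the licensee proposes): the licensor can get 50 next round, worth 0.83 × 50 = 41.5 now, so the licensee offers 41.5, keeping 8.5.
Round 4 (the licensor proposes): the licensee can get 8.5 next round, worth 0.56 × 8.5 = 4.76 now; the licensor offers that and keeps 45.24.
Round 3 (the licensee proposes): the licensor can get 45.24 next round, worth 0.83 × 45.24 = 37.5492 now, so the licensee offers 37.5492, keeping 12.4508.
Round 2 (the licensor proposes): the licensee can get 12.4508 next round, worth 0.56 × 12.4508 = 6.972448 now; the licensor offers that and keeps 43.027552.
Round 1 (the licensee proposes): the licensor can get 43.027552 next round, worth 0.83 × 43.027552 = 35.71286816 now; the licensee offers that and keeps 14.28713184.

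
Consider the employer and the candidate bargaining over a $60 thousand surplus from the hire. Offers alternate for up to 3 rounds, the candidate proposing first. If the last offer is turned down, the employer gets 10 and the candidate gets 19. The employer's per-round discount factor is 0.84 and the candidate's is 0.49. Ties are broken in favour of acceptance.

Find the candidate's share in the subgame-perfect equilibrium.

30.18

Round 3 (the candidate proposes): the employer gets 10 if talks fail, so the candidate offers 10 and keeps 50.
Round 2 (the employer proposes): the candidate can get 50 next round, worth 0.49 × 50 = 24.5 now; the employer offers that and keeps 35.5.
Round 1 (the candidate proposes): the employer can get 35.5 next round, worth 0.84 × 35.5 = 29.82 now. The candidate offers 29.82 and keeps 60 − 29.82 = 30.18.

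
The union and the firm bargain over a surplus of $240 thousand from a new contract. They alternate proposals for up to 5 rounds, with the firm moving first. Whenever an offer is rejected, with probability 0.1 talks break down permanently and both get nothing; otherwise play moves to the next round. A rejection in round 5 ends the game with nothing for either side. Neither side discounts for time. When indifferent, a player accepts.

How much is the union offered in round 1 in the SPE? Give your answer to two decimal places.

By backward induction:
Round 5 (the firm proposes): rejection yields 0 for the union; the firm offers 0 and keeps 240.
Round 4 (the union proposes): rejecting gives the firm an expected 0.9 × 240 = 216. The union offers 216 and keeps 240 − 216 = 24.
Round 3 (the firm proposes): rejecting gives the union an expected 0.9 × 24 = 21.6. The firm offers 21.6 and keeps 240 − 21.6 = 218.4.
Round 2 (the union proposes): rejecting gives the firm an expected 0.9 × 218.4 = 196.56. The union offers 196.56 and keeps 240 − 196.56 = 43.44.
Round 1 (the firm proposes): rejecting gives the union an expected 0.9 × 43.44 = 39.096, so the firm offers 39.096, keeping 200.904.

39.10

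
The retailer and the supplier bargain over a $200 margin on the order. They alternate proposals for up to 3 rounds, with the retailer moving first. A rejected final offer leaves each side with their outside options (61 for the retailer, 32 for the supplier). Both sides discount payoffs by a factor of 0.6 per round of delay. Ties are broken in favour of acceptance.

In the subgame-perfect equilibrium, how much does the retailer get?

Work backward from the last round.
Round 3 (the retailer proposes): the supplier gets 32 if talks fail, so the retailer offers 32 and keeps 168.
Round 2 (the supplier proposes): the retailer can get 168 next round, worth 0.6 × 168 = 100.8 now, so the supplier offers 100.8, keeping 99.2.
Round 1 (the retailer proposes): the supplier can get 99.2 next round, worth 0.6 × 99.2 = 59.52 now; the retailer offers that and keeps 140.48.

140.48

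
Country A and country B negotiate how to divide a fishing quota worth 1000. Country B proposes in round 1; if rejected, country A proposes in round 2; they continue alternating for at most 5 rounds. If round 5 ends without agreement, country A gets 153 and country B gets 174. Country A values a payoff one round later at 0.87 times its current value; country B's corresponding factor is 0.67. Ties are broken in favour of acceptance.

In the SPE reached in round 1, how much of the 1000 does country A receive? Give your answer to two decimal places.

By backward induction:
Round 5 (country B proposes): country A gets 153 if talks fail, so country B offers 153 and keeps 847.
Round 4 (country A proposes): country B can get 847 next round, worth 0.67 × 847 = 567.49 now. Country A offers 567.49 and keeps 1000 − 567.49 = 432.51.
Round 3 (country B proposes): country A can get 432.51 next round, worth 0.87 × 432.51 = 376.2837 now, so country B offers 376.2837, keeping 623.7163.
Round 2 (country A proposes): country B can get 623.7163 next round, worth 0.67 × 623.7163 = 417.889921 now; country A offers that and keeps 582.110079.
Round 1 (country B proposes): country A can get 582.110079 next round, worth 0.87 × 582.110079 = 506.43576873 now; country B offers that and keeps 493.56423127.

506.44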